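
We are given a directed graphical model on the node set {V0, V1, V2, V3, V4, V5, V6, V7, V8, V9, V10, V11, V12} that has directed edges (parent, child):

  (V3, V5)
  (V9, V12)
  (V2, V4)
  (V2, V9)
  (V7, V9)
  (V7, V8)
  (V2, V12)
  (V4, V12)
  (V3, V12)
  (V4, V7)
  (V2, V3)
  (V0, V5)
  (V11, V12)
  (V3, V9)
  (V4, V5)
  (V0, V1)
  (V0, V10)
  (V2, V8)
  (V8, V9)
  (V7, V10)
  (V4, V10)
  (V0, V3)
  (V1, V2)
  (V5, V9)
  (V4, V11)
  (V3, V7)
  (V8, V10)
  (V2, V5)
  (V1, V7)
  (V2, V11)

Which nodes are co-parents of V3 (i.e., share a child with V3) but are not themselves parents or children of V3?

Children of V3: V5, V7, V9, V12.
  V5's other parents are V0, V2, V4.
  V7's other parents are V1, V4.
  parents(V9) \ {V3} = {V2, V5, V7, V8}.
  V12's other parents are V2, V4, V9, V11.
Excluding nodes already adjacent to V3 (V0, V2, V5, V7, V9, V12), the co-parent-only contribution is {V1, V4, V8, V11}.

{V1, V4, V8, V11}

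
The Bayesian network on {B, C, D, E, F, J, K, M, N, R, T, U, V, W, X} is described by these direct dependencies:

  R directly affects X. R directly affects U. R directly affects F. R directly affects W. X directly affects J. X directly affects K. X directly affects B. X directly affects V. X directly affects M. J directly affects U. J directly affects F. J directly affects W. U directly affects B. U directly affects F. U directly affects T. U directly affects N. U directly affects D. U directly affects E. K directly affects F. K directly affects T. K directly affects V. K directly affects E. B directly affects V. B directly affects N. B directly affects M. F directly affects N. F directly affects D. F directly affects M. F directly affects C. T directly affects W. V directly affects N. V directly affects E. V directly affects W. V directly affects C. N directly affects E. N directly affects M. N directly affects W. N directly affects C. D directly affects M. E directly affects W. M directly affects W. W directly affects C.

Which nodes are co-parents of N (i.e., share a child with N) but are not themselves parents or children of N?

{D, J, K, R, T, X}

Children of N: C, E, M, W.
  E: K, U, V
  M: B, D, F, X
  W: E, J, M, R, T, V
  C: F, V, W
Excluding nodes already adjacent to N (B, C, E, F, M, U, V, W), the co-parent-only contribution is {D, J, K, R, T, X}.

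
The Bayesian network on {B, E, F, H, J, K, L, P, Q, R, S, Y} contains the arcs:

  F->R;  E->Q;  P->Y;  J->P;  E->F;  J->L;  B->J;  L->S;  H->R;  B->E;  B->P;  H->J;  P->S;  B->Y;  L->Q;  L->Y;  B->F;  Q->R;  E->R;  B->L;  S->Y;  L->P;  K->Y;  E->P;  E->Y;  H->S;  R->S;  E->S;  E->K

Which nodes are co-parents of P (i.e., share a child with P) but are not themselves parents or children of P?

Children of P: S, Y.
  parents(S) \ {P} = {E, H, L, R}.
  Y also has parents B, E, K, L, S.
Excluding nodes already adjacent to P (B, E, J, L, S, Y), the co-parent-only contribution is {H, K, R}.

{H, K, R}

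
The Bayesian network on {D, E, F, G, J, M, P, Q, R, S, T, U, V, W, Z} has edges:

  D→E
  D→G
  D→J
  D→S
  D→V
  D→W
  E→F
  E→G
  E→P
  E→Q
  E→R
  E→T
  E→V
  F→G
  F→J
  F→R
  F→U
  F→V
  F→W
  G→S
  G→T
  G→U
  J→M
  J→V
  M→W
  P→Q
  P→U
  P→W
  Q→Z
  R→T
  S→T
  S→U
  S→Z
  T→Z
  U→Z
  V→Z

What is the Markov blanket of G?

{D, E, F, P, R, S, T, U}

The Markov blanket of a node is its parents, its children, and the other parents of its children.
G's parents: D, E, F.
G's children: S, T, U.
For each child, the remaining parents (spouses of G):
  S: D
  T: E, R, S
  U: F, P, S
Union: {D, E, F} ∪ {S, T, U} ∪ {D, E, F, P, R, S} = {D, E, F, P, R, S, T, U}.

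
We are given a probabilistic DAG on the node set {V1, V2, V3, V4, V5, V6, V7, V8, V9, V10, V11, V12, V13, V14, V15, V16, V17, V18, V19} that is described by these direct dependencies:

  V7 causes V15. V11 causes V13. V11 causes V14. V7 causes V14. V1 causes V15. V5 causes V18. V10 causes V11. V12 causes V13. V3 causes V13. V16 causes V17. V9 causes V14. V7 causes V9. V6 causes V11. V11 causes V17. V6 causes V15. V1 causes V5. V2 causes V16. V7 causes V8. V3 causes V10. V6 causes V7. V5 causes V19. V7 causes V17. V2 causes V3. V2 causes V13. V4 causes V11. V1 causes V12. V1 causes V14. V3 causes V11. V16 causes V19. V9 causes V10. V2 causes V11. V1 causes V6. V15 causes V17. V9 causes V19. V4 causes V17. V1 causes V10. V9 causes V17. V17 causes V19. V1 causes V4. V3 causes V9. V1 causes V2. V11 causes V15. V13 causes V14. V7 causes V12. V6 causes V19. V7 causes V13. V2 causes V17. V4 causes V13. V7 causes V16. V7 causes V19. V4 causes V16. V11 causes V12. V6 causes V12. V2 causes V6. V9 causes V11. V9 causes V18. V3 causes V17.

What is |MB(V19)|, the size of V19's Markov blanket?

The Markov blanket of a node is its parents, its children, and the other parents of its children.
V19's parents: V5, V6, V7, V9, V16, V17.
V19's children: none.
V19 has no children, so there are no co-parents.
MB(V19) = {V5, V6, V7, V9, V16, V17}, which has 6 nodes.

6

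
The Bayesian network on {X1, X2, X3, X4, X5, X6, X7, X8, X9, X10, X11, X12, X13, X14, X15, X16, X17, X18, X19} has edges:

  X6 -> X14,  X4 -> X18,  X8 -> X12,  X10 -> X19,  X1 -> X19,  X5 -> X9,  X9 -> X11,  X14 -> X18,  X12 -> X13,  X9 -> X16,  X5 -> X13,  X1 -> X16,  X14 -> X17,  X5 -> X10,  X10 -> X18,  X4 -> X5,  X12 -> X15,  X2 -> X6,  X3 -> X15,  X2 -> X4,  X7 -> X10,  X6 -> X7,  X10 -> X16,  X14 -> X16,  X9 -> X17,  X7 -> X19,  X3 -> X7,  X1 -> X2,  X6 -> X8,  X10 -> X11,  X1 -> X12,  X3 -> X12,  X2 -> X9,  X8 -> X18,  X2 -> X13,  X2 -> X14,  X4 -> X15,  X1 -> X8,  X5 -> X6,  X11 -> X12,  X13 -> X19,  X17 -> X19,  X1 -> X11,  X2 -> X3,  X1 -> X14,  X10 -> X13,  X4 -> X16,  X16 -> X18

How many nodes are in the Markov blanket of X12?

10

A node's Markov blanket = Pa ∪ Ch ∪ (parents of Ch other than the node itself).
Parents of X12: X1, X3, X8, X11.
X12's children: X13, X15.
Co-parents of X12 (other parents of its children):
  X13: X2, X5, X10
  X15: X3, X4
MB(X12) = {X1, X2, X3, X4, X5, X8, X10, X11, X13, X15}, which has 10 nodes.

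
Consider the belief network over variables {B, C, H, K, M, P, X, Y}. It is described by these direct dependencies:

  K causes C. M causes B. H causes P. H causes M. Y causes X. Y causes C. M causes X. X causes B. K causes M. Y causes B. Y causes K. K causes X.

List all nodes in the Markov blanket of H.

Recall MB(v) = parents ∪ children ∪ spouses, where spouses are the other parents of v's children.
Parents of H: none.
H's children: M, P.
Co-parents of H (other parents of its children):
  parents(M) \ {H} = {K}.
  P has no other parent.
MB(H) = {K, M, P}.

{K, M, P}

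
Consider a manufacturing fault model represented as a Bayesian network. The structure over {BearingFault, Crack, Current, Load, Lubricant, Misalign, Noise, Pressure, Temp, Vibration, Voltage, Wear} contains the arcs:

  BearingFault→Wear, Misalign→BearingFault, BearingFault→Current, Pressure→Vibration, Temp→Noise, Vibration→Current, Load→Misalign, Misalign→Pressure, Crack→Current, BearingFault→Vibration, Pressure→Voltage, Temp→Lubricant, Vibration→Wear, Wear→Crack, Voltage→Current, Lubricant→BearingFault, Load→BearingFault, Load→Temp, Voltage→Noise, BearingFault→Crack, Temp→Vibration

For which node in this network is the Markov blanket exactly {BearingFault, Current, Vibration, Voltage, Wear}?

Crack

The target node must have every member of {BearingFault, Current, Vibration, Voltage, Wear} as a parent, child, or co-parent, and no others.
Parents of Crack: BearingFault, Wear; children: Current; co-parents: BearingFault, Vibration, Voltage.
These exactly cover the given set, so the node is Crack.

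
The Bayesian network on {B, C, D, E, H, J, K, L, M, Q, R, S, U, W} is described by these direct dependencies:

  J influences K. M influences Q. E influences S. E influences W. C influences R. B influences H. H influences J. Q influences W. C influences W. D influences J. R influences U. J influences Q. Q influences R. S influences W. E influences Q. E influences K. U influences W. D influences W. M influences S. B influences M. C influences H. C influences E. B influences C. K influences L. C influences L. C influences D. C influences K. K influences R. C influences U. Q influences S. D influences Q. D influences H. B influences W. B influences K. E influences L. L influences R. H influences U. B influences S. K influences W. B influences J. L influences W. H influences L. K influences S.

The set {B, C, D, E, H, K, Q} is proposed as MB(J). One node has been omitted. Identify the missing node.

M

Pa(J) = {B, D, H}.
Children of J: K, Q.
Other parents of J's children:
  parents(K) \ {J} = {B, C, E}.
  Q's other parents are D, E, M.
MB(J) = {B, C, D, E, H, K, M, Q}.
Comparing with the claimed set, M is missing.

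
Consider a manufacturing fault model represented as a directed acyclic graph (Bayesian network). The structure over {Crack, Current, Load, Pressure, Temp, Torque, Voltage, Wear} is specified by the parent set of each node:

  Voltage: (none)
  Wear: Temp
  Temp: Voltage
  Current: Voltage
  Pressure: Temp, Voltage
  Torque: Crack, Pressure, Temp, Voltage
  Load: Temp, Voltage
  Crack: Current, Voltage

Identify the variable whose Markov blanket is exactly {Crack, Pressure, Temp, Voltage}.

Torque

The target node must have every member of {Crack, Pressure, Temp, Voltage} as a parent, child, or co-parent, and no others.
Parents of Torque: Crack, Pressure, Temp, Voltage; children: none; co-parents: none.
These exactly cover the given set, so the node is Torque.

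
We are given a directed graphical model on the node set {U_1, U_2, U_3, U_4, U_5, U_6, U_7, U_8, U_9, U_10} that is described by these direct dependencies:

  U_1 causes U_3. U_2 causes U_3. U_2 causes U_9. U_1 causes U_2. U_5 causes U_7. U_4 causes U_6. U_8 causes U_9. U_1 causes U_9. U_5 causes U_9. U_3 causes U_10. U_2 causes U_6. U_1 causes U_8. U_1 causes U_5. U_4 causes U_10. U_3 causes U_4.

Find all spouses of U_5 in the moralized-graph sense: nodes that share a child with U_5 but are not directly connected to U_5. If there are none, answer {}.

{U_2, U_8}

Children of U_5: U_7, U_9.
  U_7 has no other parent.
  parents(U_9) \ {U_5} = {U_1, U_2, U_8}.
Excluding nodes already adjacent to U_5 (U_1, U_7, U_9), the co-parent-only contribution is {U_2, U_8}.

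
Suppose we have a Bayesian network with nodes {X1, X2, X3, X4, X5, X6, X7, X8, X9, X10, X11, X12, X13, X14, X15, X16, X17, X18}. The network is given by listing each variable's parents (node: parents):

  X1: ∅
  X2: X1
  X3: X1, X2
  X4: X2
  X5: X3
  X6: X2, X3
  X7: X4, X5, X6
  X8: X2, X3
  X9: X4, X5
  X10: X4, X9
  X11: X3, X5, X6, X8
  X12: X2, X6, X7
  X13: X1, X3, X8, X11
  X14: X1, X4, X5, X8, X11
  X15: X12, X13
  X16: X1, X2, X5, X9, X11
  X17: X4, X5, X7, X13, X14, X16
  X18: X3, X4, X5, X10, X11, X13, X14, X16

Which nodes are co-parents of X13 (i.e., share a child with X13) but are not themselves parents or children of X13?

Children of X13: X15, X17, X18.
  X15: X12
  X17: X4, X5, X7, X14, X16
  X18: X3, X4, X5, X10, X11, X14, X16
Excluding nodes already adjacent to X13 (X1, X3, X8, X11, X15, X17, X18), the co-parent-only contribution is {X4, X5, X7, X10, X12, X14, X16}.

{X4, X5, X7, X10, X12, X14, X16}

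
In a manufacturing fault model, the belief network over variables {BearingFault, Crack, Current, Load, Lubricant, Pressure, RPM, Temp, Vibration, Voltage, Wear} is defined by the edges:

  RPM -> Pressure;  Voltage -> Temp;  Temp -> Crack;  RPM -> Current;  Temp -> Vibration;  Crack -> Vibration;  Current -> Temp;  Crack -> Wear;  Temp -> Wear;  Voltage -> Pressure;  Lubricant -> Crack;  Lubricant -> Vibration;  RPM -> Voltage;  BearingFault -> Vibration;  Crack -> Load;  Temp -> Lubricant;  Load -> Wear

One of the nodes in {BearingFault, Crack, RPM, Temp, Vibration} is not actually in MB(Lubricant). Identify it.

RPM

Pa(Lubricant) = {Temp}.
Children of Lubricant: Crack, Vibration.
Other parents of Lubricant's children:
  Crack: Temp
  Vibration: BearingFault, Crack, Temp
MB(Lubricant) = {BearingFault, Crack, Temp, Vibration}.
RPM is neither a parent, child, nor co-parent of Lubricant, so it does not belong.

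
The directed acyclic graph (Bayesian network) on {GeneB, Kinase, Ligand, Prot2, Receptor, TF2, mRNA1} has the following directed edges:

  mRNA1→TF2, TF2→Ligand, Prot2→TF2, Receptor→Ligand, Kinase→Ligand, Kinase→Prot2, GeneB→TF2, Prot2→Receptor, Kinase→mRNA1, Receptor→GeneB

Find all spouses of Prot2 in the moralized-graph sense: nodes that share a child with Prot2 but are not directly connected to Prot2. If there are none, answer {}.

Children of Prot2: Receptor, TF2.
  Receptor: —
  TF2: GeneB, mRNA1
Excluding nodes already adjacent to Prot2 (Kinase, Receptor, TF2), the co-parent-only contribution is {GeneB, mRNA1}.

{GeneB, mRNA1}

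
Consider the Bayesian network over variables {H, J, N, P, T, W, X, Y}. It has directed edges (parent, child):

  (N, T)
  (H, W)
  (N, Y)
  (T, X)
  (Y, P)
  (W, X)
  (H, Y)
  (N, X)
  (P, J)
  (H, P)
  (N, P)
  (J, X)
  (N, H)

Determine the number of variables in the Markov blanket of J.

Recall MB(v) = parents ∪ children ∪ spouses, where spouses are the other parents of v's children.
Pa(J) = {P}.
J has child X.
Other parents of J's children:
  X: N, T, W
MB(J) = {N, P, T, W, X}, which has 5 nodes.

5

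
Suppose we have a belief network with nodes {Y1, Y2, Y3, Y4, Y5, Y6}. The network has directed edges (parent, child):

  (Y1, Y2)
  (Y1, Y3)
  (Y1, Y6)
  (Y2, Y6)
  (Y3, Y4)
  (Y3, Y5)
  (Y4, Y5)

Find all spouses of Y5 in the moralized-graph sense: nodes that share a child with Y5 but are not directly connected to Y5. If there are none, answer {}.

Y5 has no children, so it has no co-parents. The set is empty.

{}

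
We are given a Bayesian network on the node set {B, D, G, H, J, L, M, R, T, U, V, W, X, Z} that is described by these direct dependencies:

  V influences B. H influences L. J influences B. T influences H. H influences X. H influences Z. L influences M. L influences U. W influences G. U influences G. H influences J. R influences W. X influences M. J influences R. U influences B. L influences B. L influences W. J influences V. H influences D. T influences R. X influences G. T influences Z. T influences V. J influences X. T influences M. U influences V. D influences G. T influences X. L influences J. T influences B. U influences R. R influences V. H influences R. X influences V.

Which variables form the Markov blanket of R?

By definition, MB(R) is built from R's parents, R's children, and the co-parents of R.
R has children V, W.
Parents of R: H, J, T, U.
Parents of each child, excluding R:
  W also has parent L.
  V also has parents J, T, U, X.
So the Markov blanket of R is {H, J, L, T, U, V, W, X}.

{H, J, L, T, U, V, W, X}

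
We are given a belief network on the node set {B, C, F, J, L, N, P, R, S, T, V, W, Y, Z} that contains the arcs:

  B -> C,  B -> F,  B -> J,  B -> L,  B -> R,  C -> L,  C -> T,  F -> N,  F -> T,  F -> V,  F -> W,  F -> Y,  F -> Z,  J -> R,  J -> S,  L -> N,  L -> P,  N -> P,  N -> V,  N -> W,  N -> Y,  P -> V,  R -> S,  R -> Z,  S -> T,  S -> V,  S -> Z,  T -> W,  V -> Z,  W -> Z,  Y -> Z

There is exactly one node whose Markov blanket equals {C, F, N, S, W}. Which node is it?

The target node must have every member of {C, F, N, S, W} as a parent, child, or co-parent, and no others.
Parents of T: C, F, S; children: W; co-parents: F, N.
These exactly cover the given set, so the node is T.

T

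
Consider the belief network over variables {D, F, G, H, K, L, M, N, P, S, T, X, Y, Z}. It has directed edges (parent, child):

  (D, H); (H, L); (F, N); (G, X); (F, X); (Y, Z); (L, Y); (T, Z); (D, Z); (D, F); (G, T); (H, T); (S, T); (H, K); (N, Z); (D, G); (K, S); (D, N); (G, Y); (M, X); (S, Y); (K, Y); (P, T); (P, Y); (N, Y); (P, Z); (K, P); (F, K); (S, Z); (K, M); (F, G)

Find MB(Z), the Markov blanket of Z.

Recall MB(v) = parents ∪ children ∪ spouses, where spouses are the other parents of v's children.
Z's parents: D, N, P, S, T, Y.
Ch(Z) = {}.
Z has no children, so there are no co-parents.
So the Markov blanket of Z is {D, N, P, S, T, Y}.

{D, N, P, S, T, Y}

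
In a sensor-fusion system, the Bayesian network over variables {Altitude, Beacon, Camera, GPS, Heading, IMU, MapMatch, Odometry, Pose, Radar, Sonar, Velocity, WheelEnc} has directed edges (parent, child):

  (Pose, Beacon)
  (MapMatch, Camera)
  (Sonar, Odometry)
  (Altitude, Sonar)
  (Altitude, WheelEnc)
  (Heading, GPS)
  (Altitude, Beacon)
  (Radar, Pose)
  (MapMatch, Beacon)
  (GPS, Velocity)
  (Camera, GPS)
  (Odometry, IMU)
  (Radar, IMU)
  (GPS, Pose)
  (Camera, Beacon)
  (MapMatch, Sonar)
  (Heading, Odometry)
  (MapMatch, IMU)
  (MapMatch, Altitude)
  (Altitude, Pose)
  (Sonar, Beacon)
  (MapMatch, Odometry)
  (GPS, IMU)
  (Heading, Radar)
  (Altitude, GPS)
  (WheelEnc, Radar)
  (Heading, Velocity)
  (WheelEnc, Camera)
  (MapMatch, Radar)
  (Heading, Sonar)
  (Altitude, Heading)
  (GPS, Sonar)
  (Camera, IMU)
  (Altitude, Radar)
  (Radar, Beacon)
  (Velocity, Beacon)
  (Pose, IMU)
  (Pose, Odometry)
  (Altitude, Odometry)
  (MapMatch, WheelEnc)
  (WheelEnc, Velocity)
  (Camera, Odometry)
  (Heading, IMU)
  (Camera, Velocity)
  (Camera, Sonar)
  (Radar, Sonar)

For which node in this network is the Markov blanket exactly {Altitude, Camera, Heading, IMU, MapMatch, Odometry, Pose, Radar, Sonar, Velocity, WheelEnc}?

The target node must have every member of {Altitude, Camera, Heading, IMU, MapMatch, Odometry, Pose, Radar, Sonar, Velocity, WheelEnc} as a parent, child, or co-parent, and no others.
Parents of GPS: Altitude, Camera, Heading; children: IMU, Pose, Sonar, Velocity; co-parents: Altitude, Camera, Heading, MapMatch, Odometry, Pose, Radar, WheelEnc.
These exactly cover the given set, so the node is GPS.

GPS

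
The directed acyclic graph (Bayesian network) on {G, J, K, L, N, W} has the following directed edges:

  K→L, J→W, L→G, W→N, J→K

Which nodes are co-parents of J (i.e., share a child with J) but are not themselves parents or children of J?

{}

Children of J: K, W.
  K: —
  W: —
Excluding nodes already adjacent to J (K, W), the co-parent-only contribution is {}.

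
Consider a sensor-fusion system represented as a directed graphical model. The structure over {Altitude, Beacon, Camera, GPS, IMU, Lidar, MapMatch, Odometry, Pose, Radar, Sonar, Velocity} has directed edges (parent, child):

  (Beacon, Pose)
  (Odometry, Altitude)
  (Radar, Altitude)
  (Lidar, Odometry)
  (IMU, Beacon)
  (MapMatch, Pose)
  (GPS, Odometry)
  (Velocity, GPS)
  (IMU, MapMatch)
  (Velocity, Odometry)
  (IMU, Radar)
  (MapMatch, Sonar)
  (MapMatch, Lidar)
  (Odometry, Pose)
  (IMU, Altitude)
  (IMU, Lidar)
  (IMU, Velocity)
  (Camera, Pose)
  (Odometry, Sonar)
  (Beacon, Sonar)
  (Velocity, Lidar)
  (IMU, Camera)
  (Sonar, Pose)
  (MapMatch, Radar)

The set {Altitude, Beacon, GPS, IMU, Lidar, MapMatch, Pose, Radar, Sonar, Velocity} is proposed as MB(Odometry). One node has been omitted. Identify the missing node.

Pa(Odometry) = {GPS, Lidar, Velocity}.
Ch(Odometry) = {Altitude, Pose, Sonar}.
For each child, the remaining parents (spouses of Odometry):
  parents(Sonar) \ {Odometry} = {Beacon, MapMatch}.
  parents(Altitude) \ {Odometry} = {IMU, Radar}.
  Pose's other parents are Beacon, Camera, MapMatch, Sonar.
MB(Odometry) = {Altitude, Beacon, Camera, GPS, IMU, Lidar, MapMatch, Pose, Radar, Sonar, Velocity}.
Comparing with the claimed set, Camera is missing.

Camera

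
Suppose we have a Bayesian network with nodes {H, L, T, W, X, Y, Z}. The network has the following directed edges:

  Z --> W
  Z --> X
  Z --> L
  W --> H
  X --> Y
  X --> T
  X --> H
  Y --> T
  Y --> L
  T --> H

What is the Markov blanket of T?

{H, W, X, Y}

T has parents X, Y.
Ch(T) = {H}.
Other parents of T's children:
  parents(H) \ {T} = {W, X}.
Union: {X, Y} ∪ {H} ∪ {W, X} = {H, W, X, Y}.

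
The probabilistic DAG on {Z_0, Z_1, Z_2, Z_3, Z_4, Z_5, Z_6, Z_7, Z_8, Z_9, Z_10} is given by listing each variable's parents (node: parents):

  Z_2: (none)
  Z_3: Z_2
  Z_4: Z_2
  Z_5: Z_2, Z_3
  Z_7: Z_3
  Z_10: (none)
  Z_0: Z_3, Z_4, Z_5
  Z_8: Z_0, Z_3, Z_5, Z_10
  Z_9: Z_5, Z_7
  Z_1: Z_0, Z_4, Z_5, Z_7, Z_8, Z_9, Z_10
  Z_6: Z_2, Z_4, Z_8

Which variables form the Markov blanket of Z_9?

{Z_0, Z_1, Z_4, Z_5, Z_7, Z_8, Z_10}

Z_9's parents: Z_5, Z_7.
Z_9's children: Z_1.
Parents of each child, excluding Z_9:
  parents(Z_1) \ {Z_9} = {Z_0, Z_4, Z_5, Z_7, Z_8, Z_10}.
Taking the union gives {Z_0, Z_1, Z_4, Z_5, Z_7, Z_8, Z_10}.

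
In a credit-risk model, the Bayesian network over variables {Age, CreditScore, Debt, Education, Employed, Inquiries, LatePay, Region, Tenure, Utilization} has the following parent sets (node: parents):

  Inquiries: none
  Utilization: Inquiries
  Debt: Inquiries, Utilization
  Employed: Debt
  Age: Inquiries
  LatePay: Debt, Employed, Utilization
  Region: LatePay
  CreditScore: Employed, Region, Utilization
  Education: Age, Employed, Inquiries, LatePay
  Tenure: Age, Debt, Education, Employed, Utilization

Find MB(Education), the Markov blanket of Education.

{Age, Debt, Employed, Inquiries, LatePay, Tenure, Utilization}

By definition, MB(Education) is built from Education's parents, Education's children, and the co-parents of Education.
Pa(Education) = {Age, Employed, Inquiries, LatePay}.
Children of Education: Tenure.
For each child, the remaining parents (spouses of Education):
  Tenure's other parents are Age, Debt, Employed, Utilization.
Taking the union gives {Age, Debt, Employed, Inquiries, LatePay, Tenure, Utilization}.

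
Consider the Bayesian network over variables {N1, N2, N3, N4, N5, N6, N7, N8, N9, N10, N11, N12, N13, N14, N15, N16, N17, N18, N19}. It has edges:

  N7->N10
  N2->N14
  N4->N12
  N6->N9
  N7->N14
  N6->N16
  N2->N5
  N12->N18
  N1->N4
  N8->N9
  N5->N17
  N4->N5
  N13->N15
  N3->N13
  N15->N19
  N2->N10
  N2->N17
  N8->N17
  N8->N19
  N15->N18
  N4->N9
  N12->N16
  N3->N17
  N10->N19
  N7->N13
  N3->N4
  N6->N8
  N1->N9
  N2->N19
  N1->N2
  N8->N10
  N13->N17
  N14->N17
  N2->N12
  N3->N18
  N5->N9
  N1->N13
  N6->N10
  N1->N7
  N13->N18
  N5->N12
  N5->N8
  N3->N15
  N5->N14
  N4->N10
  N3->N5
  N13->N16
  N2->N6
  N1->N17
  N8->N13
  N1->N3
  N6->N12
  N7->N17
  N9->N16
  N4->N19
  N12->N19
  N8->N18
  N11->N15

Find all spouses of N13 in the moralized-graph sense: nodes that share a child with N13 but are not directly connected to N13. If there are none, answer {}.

Children of N13: N15, N16, N17, N18.
  N15's other parents are N3, N11.
  parents(N16) \ {N13} = {N6, N9, N12}.
  parents(N17) \ {N13} = {N1, N2, N3, N5, N7, N8, N14}.
  N18 also has parents N3, N8, N12, N15.
Excluding nodes already adjacent to N13 (N1, N3, N7, N8, N15, N16, N17, N18), the co-parent-only contribution is {N2, N5, N6, N9, N11, N12, N14}.

{N2, N5, N6, N9, N11, N12, N14}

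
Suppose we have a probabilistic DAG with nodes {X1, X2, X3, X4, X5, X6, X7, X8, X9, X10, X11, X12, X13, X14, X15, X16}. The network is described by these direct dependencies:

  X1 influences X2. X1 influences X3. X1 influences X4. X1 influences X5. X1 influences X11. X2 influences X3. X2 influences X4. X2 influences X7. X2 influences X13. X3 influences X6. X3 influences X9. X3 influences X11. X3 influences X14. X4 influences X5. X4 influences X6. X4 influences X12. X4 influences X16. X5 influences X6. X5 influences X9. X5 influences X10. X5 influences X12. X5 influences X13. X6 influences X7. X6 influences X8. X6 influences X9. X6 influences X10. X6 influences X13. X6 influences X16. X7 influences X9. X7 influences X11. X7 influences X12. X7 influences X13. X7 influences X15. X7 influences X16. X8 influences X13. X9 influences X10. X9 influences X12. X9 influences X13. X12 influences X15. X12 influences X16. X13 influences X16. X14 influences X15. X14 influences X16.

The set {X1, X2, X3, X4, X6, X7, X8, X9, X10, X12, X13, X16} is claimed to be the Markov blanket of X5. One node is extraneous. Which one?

X16

Pa(X5) = {X1, X4}.
Ch(X5) = {X6, X9, X10, X12, X13}.
Parents of each child, excluding X5:
  X6: X3, X4
  X9: X3, X6, X7
  X10: X6, X9
  X12: X4, X7, X9
  X13: X2, X6, X7, X8, X9
MB(X5) = {X1, X2, X3, X4, X6, X7, X8, X9, X10, X12, X13}.
X16 is neither a parent, child, nor co-parent of X5, so it does not belong.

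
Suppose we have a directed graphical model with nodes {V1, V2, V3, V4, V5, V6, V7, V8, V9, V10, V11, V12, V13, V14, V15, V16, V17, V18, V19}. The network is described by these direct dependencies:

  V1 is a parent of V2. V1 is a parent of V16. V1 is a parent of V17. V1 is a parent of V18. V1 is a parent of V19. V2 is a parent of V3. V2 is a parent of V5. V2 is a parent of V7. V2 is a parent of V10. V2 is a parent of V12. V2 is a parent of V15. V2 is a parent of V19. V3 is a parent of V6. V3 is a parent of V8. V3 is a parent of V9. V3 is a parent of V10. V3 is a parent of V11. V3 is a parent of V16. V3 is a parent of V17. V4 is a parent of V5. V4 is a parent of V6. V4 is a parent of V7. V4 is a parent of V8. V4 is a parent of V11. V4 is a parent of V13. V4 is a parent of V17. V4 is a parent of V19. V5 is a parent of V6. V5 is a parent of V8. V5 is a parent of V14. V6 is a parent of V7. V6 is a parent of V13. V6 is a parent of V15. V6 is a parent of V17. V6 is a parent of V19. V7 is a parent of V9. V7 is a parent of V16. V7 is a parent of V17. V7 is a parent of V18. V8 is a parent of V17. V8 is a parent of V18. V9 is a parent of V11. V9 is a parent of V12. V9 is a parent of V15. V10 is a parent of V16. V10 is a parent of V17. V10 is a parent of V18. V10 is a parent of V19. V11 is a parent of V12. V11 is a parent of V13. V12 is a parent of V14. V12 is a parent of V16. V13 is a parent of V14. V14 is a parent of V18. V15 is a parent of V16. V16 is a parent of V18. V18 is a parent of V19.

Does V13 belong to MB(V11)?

V13 is a child of V11.
So V13 ∈ MB(V11).

Yes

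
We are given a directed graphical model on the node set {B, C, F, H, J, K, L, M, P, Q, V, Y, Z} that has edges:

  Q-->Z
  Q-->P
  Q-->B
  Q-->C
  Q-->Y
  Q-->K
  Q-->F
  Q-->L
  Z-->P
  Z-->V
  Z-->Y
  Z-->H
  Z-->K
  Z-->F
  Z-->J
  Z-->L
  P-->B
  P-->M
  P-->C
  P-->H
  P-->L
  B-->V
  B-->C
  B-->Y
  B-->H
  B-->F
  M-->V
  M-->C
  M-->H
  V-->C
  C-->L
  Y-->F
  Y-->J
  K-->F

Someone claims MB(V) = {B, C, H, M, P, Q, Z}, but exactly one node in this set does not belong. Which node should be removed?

V has parents B, M, Z.
Children of V: C.
Other parents of V's children:
  C also has parents B, M, P, Q.
MB(V) = {B, C, M, P, Q, Z}.
H is neither a parent, child, nor co-parent of V, so it does not belong.

H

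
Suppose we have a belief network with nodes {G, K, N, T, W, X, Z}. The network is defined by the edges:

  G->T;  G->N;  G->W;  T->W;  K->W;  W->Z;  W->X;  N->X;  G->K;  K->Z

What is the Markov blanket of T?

A node's Markov blanket = Pa ∪ Ch ∪ (parents of Ch other than the node itself).
Ch(T) = {W}.
T has parent G.
Parents of each child, excluding T:
  W also has parents G, K.
Union: {G} ∪ {W} ∪ {G, K} = {G, K, W}.

{G, K, W}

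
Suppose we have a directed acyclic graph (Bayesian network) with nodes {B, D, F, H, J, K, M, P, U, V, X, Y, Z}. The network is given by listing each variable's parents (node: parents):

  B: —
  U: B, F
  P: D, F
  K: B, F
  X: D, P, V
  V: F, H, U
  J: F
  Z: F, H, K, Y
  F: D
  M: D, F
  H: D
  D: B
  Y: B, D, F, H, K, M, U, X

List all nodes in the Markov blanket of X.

X's parents: D, P, V.
Ch(X) = {Y}.
For each child, the remaining parents (spouses of X):
  Y: B, D, F, H, K, M, U
Union: {D, P, V} ∪ {Y} ∪ {B, D, F, H, K, M, U} = {B, D, F, H, K, M, P, U, V, Y}.

{B, D, F, H, K, M, P, U, V, Y}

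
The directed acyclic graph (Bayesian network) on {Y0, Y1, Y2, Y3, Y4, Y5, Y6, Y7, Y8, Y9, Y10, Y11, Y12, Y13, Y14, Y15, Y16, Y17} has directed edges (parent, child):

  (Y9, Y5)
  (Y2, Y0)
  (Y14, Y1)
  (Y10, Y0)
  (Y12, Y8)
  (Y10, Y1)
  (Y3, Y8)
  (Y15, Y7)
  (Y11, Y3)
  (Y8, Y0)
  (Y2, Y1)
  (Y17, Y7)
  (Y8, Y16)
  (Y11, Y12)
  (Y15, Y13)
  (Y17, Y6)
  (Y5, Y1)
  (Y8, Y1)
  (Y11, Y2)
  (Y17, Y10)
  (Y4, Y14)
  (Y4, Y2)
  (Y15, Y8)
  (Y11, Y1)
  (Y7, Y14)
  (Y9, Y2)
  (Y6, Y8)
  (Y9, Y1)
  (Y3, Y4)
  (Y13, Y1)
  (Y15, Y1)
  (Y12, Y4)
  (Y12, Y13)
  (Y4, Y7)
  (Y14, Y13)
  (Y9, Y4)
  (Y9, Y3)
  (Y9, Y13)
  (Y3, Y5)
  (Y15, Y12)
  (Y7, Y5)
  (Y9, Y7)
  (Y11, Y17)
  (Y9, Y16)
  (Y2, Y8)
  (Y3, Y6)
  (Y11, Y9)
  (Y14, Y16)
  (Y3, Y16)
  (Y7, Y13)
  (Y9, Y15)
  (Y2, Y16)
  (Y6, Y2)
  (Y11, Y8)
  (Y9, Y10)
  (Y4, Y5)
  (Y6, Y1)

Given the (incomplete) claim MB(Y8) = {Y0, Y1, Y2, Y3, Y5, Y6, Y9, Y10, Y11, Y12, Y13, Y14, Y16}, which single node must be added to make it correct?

Y15

Pa(Y8) = {Y2, Y3, Y6, Y11, Y12, Y15}.
Ch(Y8) = {Y0, Y1, Y16}.
Other parents of Y8's children:
  Y16: Y2, Y3, Y9, Y14
  Y1: Y2, Y5, Y6, Y9, Y10, Y11, Y13, Y14, Y15
  Y0: Y2, Y10
MB(Y8) = {Y0, Y1, Y2, Y3, Y5, Y6, Y9, Y10, Y11, Y12, Y13, Y14, Y15, Y16}.
Comparing with the claimed set, Y15 is missing.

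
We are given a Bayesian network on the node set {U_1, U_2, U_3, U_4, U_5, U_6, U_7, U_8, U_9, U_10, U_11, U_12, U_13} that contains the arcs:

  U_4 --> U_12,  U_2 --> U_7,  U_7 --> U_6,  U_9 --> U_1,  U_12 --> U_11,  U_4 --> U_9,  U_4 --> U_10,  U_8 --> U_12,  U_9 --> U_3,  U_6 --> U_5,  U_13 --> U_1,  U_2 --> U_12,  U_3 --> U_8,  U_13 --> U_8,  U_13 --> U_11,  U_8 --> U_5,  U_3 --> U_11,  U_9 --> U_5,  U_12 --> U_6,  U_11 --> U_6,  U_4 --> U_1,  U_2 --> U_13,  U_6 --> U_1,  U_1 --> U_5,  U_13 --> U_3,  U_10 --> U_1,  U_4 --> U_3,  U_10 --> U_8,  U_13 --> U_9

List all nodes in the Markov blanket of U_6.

{U_1, U_4, U_5, U_7, U_8, U_9, U_10, U_11, U_12, U_13}

Parents of U_6: U_7, U_11, U_12.
Ch(U_6) = {U_1, U_5}.
Other parents of U_6's children:
  U_1: U_4, U_9, U_10, U_13
  U_5: U_1, U_8, U_9
Union: {U_7, U_11, U_12} ∪ {U_1, U_5} ∪ {U_1, U_4, U_8, U_9, U_10, U_13} = {U_1, U_4, U_5, U_7, U_8, U_9, U_10, U_11, U_12, U_13}.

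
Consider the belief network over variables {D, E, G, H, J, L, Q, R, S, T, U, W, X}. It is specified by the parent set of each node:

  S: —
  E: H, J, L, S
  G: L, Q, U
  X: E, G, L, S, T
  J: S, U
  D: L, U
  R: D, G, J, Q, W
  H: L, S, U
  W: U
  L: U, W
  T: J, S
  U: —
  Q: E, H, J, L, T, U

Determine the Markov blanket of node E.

{G, H, J, L, Q, S, T, U, X}

Parents of E: H, J, L, S.
E's children: Q, X.
Parents of each child, excluding E:
  Q's other parents are H, J, L, T, U.
  X also has parents G, L, S, T.
Union: {H, J, L, S} ∪ {Q, X} ∪ {G, H, J, L, S, T, U} = {G, H, J, L, Q, S, T, U, X}.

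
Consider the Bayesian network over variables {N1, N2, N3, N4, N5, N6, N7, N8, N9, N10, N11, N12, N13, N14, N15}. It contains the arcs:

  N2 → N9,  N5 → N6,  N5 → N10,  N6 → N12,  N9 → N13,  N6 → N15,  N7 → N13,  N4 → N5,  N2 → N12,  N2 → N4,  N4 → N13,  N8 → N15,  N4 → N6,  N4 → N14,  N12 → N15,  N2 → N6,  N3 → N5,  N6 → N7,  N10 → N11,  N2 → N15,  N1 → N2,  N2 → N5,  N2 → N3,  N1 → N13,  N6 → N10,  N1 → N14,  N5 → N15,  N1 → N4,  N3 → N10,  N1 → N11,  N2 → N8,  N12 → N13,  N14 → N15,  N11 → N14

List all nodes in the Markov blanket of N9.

{N1, N2, N4, N7, N12, N13}

Pa(N9) = {N2}.
Children of N9: N13.
Parents of each child, excluding N9:
  N13's other parents are N1, N4, N7, N12.
Taking the union gives {N1, N2, N4, N7, N12, N13}.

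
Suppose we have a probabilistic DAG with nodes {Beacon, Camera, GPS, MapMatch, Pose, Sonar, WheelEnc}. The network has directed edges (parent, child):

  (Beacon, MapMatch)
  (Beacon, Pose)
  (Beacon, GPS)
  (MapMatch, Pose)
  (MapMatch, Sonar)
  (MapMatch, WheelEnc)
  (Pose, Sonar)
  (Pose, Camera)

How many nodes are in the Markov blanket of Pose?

The Markov blanket of a node is its parents, its children, and the other parents of its children.
Pose's parents: Beacon, MapMatch.
Pose's children: Camera, Sonar.
Other parents of Pose's children:
  parents(Sonar) \ {Pose} = {MapMatch}.
  Camera: no additional parents.
MB(Pose) = {Beacon, Camera, MapMatch, Sonar}, which has 4 nodes.

4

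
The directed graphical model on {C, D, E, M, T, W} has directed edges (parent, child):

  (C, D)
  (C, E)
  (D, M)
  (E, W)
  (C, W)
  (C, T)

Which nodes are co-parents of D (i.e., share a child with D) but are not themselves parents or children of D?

Children of D: M.
  M: no additional parents.
Excluding nodes already adjacent to D (C, M), the co-parent-only contribution is {}.

{}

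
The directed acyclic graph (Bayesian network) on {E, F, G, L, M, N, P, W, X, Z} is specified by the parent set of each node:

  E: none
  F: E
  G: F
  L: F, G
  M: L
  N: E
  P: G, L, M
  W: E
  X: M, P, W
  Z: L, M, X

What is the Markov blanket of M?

M's children: P, X, Z.
Parents of M: L.
Co-parents of M (other parents of its children):
  parents(P) \ {M} = {G, L}.
  parents(X) \ {M} = {P, W}.
  Z's other parents are L, X.
Taking the union gives {G, L, P, W, X, Z}.

{G, L, P, W, X, Z}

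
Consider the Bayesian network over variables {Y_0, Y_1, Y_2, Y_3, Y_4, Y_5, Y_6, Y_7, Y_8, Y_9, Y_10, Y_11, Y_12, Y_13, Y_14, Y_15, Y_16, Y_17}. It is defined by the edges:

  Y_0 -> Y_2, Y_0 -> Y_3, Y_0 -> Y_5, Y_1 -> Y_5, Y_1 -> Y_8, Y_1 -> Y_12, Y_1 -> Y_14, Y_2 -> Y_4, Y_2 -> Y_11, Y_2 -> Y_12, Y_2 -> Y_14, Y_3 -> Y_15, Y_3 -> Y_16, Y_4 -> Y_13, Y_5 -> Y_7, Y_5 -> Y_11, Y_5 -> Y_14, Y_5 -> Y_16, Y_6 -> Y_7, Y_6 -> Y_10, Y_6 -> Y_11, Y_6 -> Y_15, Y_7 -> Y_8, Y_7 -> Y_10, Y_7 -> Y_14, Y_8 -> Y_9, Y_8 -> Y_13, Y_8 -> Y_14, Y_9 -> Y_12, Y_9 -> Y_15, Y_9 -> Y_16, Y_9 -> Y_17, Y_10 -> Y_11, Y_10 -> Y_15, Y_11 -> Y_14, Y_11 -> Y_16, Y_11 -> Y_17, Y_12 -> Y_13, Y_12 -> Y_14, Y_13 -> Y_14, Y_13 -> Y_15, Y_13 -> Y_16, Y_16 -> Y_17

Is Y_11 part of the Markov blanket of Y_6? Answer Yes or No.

Yes

Y_11 is a child of Y_6.
So Y_11 ∈ MB(Y_6).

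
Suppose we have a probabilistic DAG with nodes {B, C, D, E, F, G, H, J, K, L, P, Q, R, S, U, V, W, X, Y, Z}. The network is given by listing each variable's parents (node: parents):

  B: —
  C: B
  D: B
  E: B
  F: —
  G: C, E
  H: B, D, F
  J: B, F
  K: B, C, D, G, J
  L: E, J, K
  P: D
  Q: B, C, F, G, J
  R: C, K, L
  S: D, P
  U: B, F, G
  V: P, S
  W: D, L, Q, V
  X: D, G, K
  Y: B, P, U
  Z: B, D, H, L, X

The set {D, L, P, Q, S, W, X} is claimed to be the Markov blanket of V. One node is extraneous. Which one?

The Markov blanket of a node is its parents, its children, and the other parents of its children.
V's parents: P, S.
Ch(V) = {W}.
Other parents of V's children:
  W also has parents D, L, Q.
MB(V) = {D, L, P, Q, S, W}.
X is neither a parent, child, nor co-parent of V, so it does not belong.

X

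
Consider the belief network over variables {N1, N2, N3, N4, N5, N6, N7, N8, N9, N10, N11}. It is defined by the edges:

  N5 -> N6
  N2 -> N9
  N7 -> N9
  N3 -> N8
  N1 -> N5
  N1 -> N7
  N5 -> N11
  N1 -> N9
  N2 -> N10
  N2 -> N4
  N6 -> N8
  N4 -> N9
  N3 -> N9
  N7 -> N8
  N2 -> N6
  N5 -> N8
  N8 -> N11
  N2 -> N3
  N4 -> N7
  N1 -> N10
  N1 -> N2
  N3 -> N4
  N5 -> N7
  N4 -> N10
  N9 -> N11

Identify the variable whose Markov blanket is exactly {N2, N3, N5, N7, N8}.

The target node must have every member of {N2, N3, N5, N7, N8} as a parent, child, or co-parent, and no others.
Parents of N6: N2, N5; children: N8; co-parents: N3, N5, N7.
These exactly cover the given set, so the node is N6.

N6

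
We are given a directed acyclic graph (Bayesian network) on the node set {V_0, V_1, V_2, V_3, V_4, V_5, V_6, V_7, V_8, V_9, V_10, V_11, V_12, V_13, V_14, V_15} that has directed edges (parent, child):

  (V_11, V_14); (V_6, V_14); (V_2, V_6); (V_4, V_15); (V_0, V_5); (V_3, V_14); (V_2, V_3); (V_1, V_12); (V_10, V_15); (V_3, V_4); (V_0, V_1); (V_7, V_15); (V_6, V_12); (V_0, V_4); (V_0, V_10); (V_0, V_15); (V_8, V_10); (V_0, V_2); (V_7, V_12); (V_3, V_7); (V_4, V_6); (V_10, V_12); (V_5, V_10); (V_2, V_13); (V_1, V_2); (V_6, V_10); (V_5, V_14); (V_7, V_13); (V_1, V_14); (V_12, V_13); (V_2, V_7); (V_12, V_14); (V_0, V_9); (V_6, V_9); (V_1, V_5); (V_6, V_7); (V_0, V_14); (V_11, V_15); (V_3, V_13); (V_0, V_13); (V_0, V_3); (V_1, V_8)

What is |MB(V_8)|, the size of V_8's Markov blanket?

5

V_8 has parent V_1.
Ch(V_8) = {V_10}.
Parents of each child, excluding V_8:
  V_10: V_0, V_5, V_6
MB(V_8) = {V_0, V_1, V_5, V_6, V_10}, which has 5 nodes.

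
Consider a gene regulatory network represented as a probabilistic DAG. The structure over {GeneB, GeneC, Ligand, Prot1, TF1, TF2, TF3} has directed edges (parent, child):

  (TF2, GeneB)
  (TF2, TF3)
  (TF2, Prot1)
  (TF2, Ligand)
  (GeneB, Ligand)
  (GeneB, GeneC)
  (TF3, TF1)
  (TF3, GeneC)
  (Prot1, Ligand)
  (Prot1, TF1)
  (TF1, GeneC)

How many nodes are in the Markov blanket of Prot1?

The Markov blanket of a node is its parents, its children, and the other parents of its children.
Parents of Prot1: TF2.
Prot1 has children Ligand, TF1.
Co-parents of Prot1 (other parents of its children):
  Ligand also has parents GeneB, TF2.
  parents(TF1) \ {Prot1} = {TF3}.
MB(Prot1) = {GeneB, Ligand, TF1, TF2, TF3}, which has 5 nodes.

5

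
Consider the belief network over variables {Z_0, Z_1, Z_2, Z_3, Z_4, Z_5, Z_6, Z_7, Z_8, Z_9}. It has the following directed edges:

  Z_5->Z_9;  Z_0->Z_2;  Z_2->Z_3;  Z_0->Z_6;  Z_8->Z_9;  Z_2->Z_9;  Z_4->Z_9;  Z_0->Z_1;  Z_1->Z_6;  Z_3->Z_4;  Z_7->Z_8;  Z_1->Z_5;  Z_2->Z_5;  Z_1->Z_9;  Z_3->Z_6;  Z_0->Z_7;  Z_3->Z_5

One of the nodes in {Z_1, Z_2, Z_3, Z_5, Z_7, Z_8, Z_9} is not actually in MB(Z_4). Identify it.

A node's Markov blanket = Pa ∪ Ch ∪ (parents of Ch other than the node itself).
Z_4 has child Z_9.
Pa(Z_4) = {Z_3}.
For each child, the remaining parents (spouses of Z_4):
  Z_9: Z_1, Z_2, Z_5, Z_8
MB(Z_4) = {Z_1, Z_2, Z_3, Z_5, Z_8, Z_9}.
Z_7 is neither a parent, child, nor co-parent of Z_4, so it does not belong.

Z_7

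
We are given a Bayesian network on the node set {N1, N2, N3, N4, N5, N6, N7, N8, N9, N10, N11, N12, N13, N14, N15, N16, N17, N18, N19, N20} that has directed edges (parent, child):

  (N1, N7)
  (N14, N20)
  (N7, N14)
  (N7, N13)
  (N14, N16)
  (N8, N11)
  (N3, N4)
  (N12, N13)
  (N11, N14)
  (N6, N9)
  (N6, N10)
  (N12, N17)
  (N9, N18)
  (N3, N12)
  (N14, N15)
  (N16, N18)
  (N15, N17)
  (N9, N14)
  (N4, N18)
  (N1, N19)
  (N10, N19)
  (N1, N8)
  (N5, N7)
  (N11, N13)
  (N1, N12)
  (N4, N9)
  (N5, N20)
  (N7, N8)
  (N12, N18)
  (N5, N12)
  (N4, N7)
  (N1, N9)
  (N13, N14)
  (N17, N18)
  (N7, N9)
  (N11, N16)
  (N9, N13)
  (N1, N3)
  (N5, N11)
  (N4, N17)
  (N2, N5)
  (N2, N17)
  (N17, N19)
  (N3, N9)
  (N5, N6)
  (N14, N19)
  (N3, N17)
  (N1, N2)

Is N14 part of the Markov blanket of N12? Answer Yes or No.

N12 has parents N1, N3, N5.
N12 has children N13, N17, N18.
Other parents of N12's children:
  parents(N13) \ {N12} = {N7, N9, N11}.
  parents(N17) \ {N12} = {N2, N3, N4, N15}.
  N18 also has parents N4, N9, N16, N17.
MB(N12) = {N1, N2, N3, N4, N5, N7, N9, N11, N13, N15, N16, N17, N18}; N14 is not in this set.

No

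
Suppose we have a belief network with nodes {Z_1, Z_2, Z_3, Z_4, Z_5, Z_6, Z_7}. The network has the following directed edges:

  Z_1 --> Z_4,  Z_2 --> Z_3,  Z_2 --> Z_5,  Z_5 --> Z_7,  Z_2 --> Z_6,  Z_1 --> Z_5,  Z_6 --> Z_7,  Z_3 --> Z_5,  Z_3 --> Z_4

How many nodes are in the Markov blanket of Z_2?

Z_2's parents: none.
Z_2 has children Z_3, Z_5, Z_6.
Parents of each child, excluding Z_2:
  Z_3: no additional parents.
  Z_5 also has parents Z_1, Z_3.
  Z_6 has no other parent.
MB(Z_2) = {Z_1, Z_3, Z_5, Z_6}, which has 4 nodes.

4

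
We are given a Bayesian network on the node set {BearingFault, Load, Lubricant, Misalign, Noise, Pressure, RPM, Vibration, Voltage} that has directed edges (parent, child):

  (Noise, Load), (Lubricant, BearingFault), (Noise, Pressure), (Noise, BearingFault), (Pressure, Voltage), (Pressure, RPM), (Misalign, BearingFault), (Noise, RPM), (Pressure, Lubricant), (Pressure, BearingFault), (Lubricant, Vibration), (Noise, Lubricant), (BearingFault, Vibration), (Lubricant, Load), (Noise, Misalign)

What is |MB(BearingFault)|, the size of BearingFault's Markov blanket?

The Markov blanket of a node is its parents, its children, and the other parents of its children.
BearingFault's parents: Lubricant, Misalign, Noise, Pressure.
BearingFault has child Vibration.
Other parents of BearingFault's children:
  Vibration: Lubricant
MB(BearingFault) = {Lubricant, Misalign, Noise, Pressure, Vibration}, which has 5 nodes.

5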